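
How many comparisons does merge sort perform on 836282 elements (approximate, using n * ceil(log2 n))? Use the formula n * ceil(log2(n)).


Recursion depth: ceil(log2(836282)) = 20
Each recursion level merges n = 836282 elements
Total = 836282 * 20 = 16725640


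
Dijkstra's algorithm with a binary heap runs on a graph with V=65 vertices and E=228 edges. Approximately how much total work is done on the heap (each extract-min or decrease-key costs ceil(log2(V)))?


Dijkstra with a binary heap: each vertex is extracted once, each edge may relax once.
Each heap operation costs O(log V).
V + E = 65 + 228 = 293
ceil(log2(65)) = 7 (since 2^6 = 64 < 65 <= 128 = 2^7)
Total heap work = (V+E) * ceil(log2(V)) = 293 * 7 = 2051


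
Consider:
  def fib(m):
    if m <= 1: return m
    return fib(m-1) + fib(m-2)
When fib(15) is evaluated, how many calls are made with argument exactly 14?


Let N(m) = number of times fib(m) is called while evaluating fib(15).
N(15) = 1 (the initial call).
N(14) = 1 (only fib(15) calls it).
For 1 <= m <= 13: fib(m) is called by fib(m+1) and fib(m+2), so
  N(m) = N(m+1) + N(m+2).
fib(0) is called only by fib(2), so N(0) = N(2).
Walk down from m=15:
  N(15)=1, N(14)=1
N(14) = 1


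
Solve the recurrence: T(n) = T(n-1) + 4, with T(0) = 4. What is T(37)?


Unrolling the recurrence:
T(37) = T(36) + 4
       = T(35) + 4 + 4
       = T(34) + 4*3
       ...
       = T(0) + 4*37
       = 4 + 148 = 152


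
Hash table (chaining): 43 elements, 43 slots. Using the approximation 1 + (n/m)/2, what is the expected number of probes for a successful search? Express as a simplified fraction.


Computing expected probes:
alpha = 43/43
= 1 + alpha/2
= 1 + 43/(2*43)
= (2*43 + 43) / (2*43)
= 129/86 = 3/2


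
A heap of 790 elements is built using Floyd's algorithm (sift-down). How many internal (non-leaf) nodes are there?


Leaf nodes occupy roughly half the array.
Sift-down is called for each internal node, starting from the last one.
Internal nodes = floor(n/2) = floor(790/2) = 395


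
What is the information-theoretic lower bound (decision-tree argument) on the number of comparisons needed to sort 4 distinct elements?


A binary decision tree of height h has at most 2^h leaves and needs at least n! of them, so h >= ceil(log2(n!)).
Compute 4! as a running product:
  x2 = 2, x3 = 6, x4 = 24
4! = 24
Bracket between powers of 2:
  2^4 = 16 < 24 <= 32 = 2^5
So ceil(log2(4!)) = 5


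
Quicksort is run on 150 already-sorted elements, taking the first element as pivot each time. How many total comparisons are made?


Sum of comparisons per partition:
149 + 148 + ... + 1 + 0
= 150 * (150 - 1) / 2
= 150 * 149 / 2
= 11175


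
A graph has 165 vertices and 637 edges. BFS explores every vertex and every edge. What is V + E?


A full BFS traversal dequeues each vertex once and examines each edge once.
Vertex visits: 165
Edge visits: 637
V + E = 165 + 637 = 802


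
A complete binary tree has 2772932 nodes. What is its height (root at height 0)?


In a complete binary tree, level k holds nodes 2^k .. 2^(k+1)-1 (1-indexed).
Height = floor(log2(n)) = floor(log2(2772932)) = 21
Check: 2^21 = 2097152 <= 2772932 < 4194304 = 2^22


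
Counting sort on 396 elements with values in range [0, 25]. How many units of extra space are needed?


Output array size: 396 (to store sorted result)
Count array size: 26 (one slot per possible value, range 0 to 25)
Total extra space = 396 + 26 = 422


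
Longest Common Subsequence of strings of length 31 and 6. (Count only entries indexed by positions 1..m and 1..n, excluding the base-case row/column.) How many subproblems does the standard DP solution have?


DP table indexed by positions in both strings.
First string: 31 positions
Second string: 6 positions
Total = 31 * 6 = 186


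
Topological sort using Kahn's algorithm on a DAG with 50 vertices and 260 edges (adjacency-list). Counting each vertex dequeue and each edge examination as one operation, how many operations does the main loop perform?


Kahn's algorithm:
  1. Compute in-degrees: O(V + E)
  2. Process queue: each vertex dequeued once (O(V))
     each edge examined once (O(E))
Total = V + E = 50 + 260 = 310


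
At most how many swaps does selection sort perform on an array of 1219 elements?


Each of the 1218 passes places one element in its final position.
Pass 1: swap minimum into position 0
Pass 2: swap minimum of remaining into position 1
...
Pass 1218: last two elements, one swap
Maximum swaps = 1219 - 1 = 1218


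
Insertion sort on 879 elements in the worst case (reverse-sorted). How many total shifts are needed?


In the worst case (reverse-sorted), each element shifts past all previous:
  Element 1: 1 shifts
  Element 2: 2 shifts
  Element 3: 3 shifts
  Element 4: 4 shifts
  Element 5: 5 shifts
  ...
  Element 878: 878 shifts
Total = 1 + 2 + ... + 878
= 879*(879-1)/2 = 385881


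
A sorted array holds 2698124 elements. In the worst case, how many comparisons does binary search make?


Halving sequence: 2698124 -> 1349062 -> 674531 -> 337265 -> 168632 -> 84316 -> 42158 -> 21079 -> 10539 -> 5269 -> 2634 -> 1317 -> 658 -> 329 -> 164 -> 82 -> 41 -> 20 -> 10 -> 5 -> 2 -> 1
Number of halvings = 21
Max comparisons = 21 + 1 = 22


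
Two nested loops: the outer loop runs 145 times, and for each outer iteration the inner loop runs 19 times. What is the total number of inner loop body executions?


Outer loop: 145 iterations
Inner loop: 19 iterations per outer iteration
Total = 145 * 19 = 2755


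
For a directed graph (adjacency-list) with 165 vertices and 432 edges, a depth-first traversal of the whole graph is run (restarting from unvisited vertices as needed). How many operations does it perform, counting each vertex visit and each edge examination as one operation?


A full DFS traversal visits each vertex once and examines each edge once.
V = 165
E = 432
Sum = 165 + 432 = 597


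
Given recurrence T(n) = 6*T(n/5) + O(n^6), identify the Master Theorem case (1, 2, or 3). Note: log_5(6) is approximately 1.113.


Master Theorem parameters: a=6, b=5, c=6
log_b(a) = 1.113
Compare b^c with a: 5^6 = 15625 > 6, so c > log_b(a).
Comparing c=6 vs log_b(a)=1.113:
6 > 1.113 => Case 3
Result: T(n) = O(n^6)
Master Theorem case = 3


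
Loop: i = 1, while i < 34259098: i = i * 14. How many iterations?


i multiplies by 14 each step:
i = 1 -> 14 -> 196 -> 2744 -> 38416 -> 537824 -> 7529536 -> 105413504 (stop)
Iterations = ceil(log_14(34259098)) = 7


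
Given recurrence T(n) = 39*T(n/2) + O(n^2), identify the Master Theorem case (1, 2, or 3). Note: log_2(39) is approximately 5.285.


Master Theorem parameters: a=39, b=2, c=2
log_b(a) = 5.285
Compare b^c with a: 2^2 = 4 < 39, so c < log_b(a).
Comparing c=2 vs log_b(a)=5.285:
2 < 5.285 => Case 1
Result: T(n) = O(n^(log_2 39)) ~ O(n^5.285)
Master Theorem case = 1


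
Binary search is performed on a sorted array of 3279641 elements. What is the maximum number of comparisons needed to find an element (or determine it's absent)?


Binary search halves the search space each comparison:
  Step 1: search space = 3279641 -> 1639820
  Step 2: search space = 1639820 -> 819910
  Step 3: search space = 819910 -> 409955
  Step 4: search space = 409955 -> 204977
  Step 5: search space = 204977 -> 102488
  Step 6: search space = 102488 -> 51244
  Step 7: search space = 51244 -> 25622
  Step 8: search space = 25622 -> 12811
  Step 9: search space = 12811 -> 6405
  Step 10: search space = 6405 -> 3202
  Step 11: search space = 3202 -> 1601
  Step 12: search space = 1601 -> 800
  Step 13: search space = 800 -> 400
  Step 14: search space = 400 -> 200
  Step 15: search space = 200 -> 100
  Step 16: search space = 100 -> 50
  Step 17: search space = 50 -> 25
  Step 18: search space = 25 -> 12
  Step 19: search space = 12 -> 6
  Step 20: search space = 6 -> 3
  Step 21: search space = 3 -> 1
  Step 22: search space = 1 (final check)
Maximum comparisons = floor(log2(3279641)) + 1 = 21 + 1 = 22


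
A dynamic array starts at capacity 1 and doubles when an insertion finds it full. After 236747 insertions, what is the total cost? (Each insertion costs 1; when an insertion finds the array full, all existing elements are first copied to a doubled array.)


Insertion cost: 236747 (one per element)
Resizes occur just before inserting elements 2, 3, 5, 9, ...
Elements copied at each resize: 1 + 2 + 4 + 8 + 16 + 32 + 64 + 128 + 256 + 512 + 1024 + 2048 + 4096 + 8192 + 16384 + 32768 + 65536 + 131072
Sum of copies = 262143 (geometric series: 2^k - 1)
Total = 236747 + 262143 = 498890


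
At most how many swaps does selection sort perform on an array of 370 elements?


Each of the 369 passes places one element in its final position.
Pass 1: swap minimum into position 0
Pass 2: swap minimum of remaining into position 1
...
Pass 369: last two elements, one swap
Maximum swaps = 370 - 1 = 369


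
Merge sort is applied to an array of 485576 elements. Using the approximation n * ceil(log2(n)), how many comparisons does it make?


Merge sort divides the array into halves recursively.
Number of levels = ceil(log2(485576)) = 19
At each level, approximately n = 485576 comparisons are needed for merging.
Total comparisons ~ n * ceil(log2(n)) = 485576 * 19 = 9225944


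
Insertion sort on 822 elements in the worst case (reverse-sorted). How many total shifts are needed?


In the worst case (reverse-sorted), each element shifts past all previous:
  Element 1: 1 shifts
  Element 2: 2 shifts
  Element 3: 3 shifts
  Element 4: 4 shifts
  Element 5: 5 shifts
  ...
  Element 821: 821 shifts
Total = 1 + 2 + ... + 821
= 822*(822-1)/2 = 337431


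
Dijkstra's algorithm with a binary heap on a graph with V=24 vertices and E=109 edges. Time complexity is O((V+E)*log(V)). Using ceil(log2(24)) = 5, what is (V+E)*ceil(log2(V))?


Dijkstra with a binary heap: each vertex is extracted once, each edge may relax once.
Each heap operation costs O(log V).
V + E = 24 + 109 = 133
ceil(log2(24)) = 5 (since 2^4 = 16 < 24 <= 32 = 2^5)
Total heap work = (V+E) * ceil(log2(V)) = 133 * 5 = 665


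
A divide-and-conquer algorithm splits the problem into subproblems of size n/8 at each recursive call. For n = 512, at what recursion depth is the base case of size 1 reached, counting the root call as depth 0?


At each depth, the problem size is divided by 8:
  Depth 0: problem size = 512
  Depth 1: problem size = 64
  Depth 2: problem size = 8
  Depth 3: problem size = 1 (base case)
The base case is reached at depth log_8(512) = 3 (the tree has 4 levels counting depth 0, but the depth asked for is 3).
Recursion depth = 3


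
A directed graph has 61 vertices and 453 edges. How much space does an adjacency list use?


Adjacency list: one list head per vertex + one entry per edge
Vertex heads: 61
Edge entries: 453
Total = 61 + 453 = 514


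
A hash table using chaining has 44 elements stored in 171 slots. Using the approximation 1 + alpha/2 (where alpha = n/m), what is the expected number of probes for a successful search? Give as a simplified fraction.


Load factor alpha = n/m = 44/171
Expected probes = 1 + alpha/2 = 1 + 44/(2*171)
= 1 + 44/342
= 342/342 + 44/342
= 386/342
Simplify: 193/171


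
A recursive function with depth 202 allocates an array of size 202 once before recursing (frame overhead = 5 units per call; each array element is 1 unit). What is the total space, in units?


Array allocation: 202 units (allocated once)
Stack frames: 202 deep * 5 per frame = 1010 units
Total = 202 + 1010 = 1212


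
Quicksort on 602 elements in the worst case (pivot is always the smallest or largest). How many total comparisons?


In the worst case, each partition step picks the worst pivot:
  Partition 1: 601 comparisons (n-1 elements to compare)
  Partition 2: 600 comparisons
  Partition 3: 599 comparisons
  Partition 4: 598 comparisons
  Partition 5: 597 comparisons
  ...
  Last partition: 0 comparisons
Total = (n-1) + (n-2) + ... + 1 + 0 = n*(n-1)/2
= 602*601/2 = 180901


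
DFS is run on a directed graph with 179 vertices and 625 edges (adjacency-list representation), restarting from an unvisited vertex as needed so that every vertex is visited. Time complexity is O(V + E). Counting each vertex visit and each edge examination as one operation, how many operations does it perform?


A full DFS traversal processes each vertex exactly once (push/pop on stack).
Each directed edge is examined once.
V = 179, E = 625
V + E = 804


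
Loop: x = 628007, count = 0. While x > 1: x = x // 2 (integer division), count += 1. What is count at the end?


The variable x halves each step:
x = 628007 -> 314003 -> 157001 -> 78500 -> 39250 -> 19625 -> 9812 -> 4906 -> 2453 -> 1226 -> 613 -> 306 -> 153 -> 76 -> 38 -> 19 -> 9 -> 4 -> 2 -> 1
Number of halvings = floor(log2(628007)) = 19


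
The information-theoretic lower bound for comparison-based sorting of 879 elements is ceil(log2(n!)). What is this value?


A binary decision tree of height h has at most 2^h leaves and needs at least n! of them, so h >= ceil(log2(n!)).
879! is far too large to multiply out, so use Stirling's series:
  ln(n!) ~ n ln n - n + (1/2) ln(2 pi n) + 1/(12n)  (error below 1/(360 n^3), negligible here)
  ln(879) = 6.7787849
  n ln n = 879 * 6.7787849 = 5958.5519
  (1/2) ln(2 pi * 879) = (1/2) ln(5522.9199) = 4.3083
  1/(12*879) = 0.0001
  ln(879!) ~ 5958.5519 - 879 + 4.3083 + 0.0001 = 5083.8603
Convert to base 2: log2(879!) = 5083.8603 / ln 2 = 5083.8603 / 0.69314718 = 7334.4600
ceil(7334.4600) = 7335


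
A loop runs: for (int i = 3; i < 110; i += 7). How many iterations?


Loop starts at i = 3, increments by 7, stops when i >= 110.
Number of iterations = ceil((110 - 3) / 7)
= ceil(107 / 7)
= 16


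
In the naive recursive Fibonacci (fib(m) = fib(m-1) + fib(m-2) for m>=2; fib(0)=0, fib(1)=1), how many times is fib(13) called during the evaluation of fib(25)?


Let N(m) = number of times fib(m) is called while evaluating fib(25).
N(25) = 1 (the initial call).
N(24) = 1 (only fib(25) calls it).
For 1 <= m <= 23: fib(m) is called by fib(m+1) and fib(m+2), so
  N(m) = N(m+1) + N(m+2).
fib(0) is called only by fib(2), so N(0) = N(2).
Walk down from m=25:
  N(25)=1, N(24)=1, N(23)=2, N(22)=3, N(21)=5, N(20)=8, N(19)=13, N(18)=21, N(17)=34, N(16)=55, N(15)=89, N(14)=144, N(13)=233
N(13) = 233


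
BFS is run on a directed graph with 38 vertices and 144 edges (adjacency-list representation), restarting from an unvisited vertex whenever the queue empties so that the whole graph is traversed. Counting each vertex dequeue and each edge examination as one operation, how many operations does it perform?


A full BFS traversal dequeues each vertex exactly once and examines each directed edge exactly once.
V = 38 (vertex processing cost)
E = 144 (edge examination cost)
Total operations proportional to V + E = 38 + 144 = 182


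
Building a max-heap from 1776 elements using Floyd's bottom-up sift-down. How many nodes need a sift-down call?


In a heap of 1776 elements (0-indexed array):
  Last element index: 1775
  Parent of last element: floor((1775 - 1) / 2) = 887
  Internal nodes: indices 0 to 887
  Count = floor(1776/2) = 888


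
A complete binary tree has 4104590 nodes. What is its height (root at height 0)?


In a complete binary tree, level k holds nodes 2^k .. 2^(k+1)-1 (1-indexed).
Height = floor(log2(n)) = floor(log2(4104590)) = 21
Check: 2^21 = 2097152 <= 4104590 < 4194304 = 2^22


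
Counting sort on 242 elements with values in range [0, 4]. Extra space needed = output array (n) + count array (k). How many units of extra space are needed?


Output array size: 242 (to store sorted result)
Count array size: 5 (one slot per possible value, range 0 to 4)
Total extra space = 242 + 5 = 247


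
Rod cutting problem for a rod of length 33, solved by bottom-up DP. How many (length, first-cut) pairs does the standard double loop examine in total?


For each subproblem length i = 1..33, the inner loop considers i possible first cuts.
Total = 1 + 2 + ... + 33
= 33*(33+1)/2
= 33*34/2 = 561


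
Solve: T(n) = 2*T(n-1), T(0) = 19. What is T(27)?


Unrolling:
T(27) = 2*T(26) = 2^2*T(25) = ... = 2^27*T(0)
= 2^27 * 19
= 134217728 * 19 = 2550136832


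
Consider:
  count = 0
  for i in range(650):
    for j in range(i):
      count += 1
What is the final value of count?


For each i, the inner loop runs i times:
  i=0: inner runs 0 times
  i=1: inner runs 1 time
  i=2: inner runs 2 times
  i=3: inner runs 3 times
  i=4: inner runs 4 times
  i=5: inner runs 5 times
  i=6: inner runs 6 times
  i=7: inner runs 7 times
  ...
Total = 0 + 1 + 2 + ... + 649 = 650*(650-1)/2 = 210925


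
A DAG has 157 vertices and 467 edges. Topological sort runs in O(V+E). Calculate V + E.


V = 157 (vertex processing)
E = 467 (edge processing)
V + E = 157 + 467 = 624


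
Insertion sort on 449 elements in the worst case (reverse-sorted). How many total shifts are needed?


In the worst case (reverse-sorted), each element shifts past all previous:
  Element 1: 1 shifts
  Element 2: 2 shifts
  Element 3: 3 shifts
  Element 4: 4 shifts
  Element 5: 5 shifts
  ...
  Element 448: 448 shifts
Total = 1 + 2 + ... + 448
= 449*(449-1)/2 = 100576


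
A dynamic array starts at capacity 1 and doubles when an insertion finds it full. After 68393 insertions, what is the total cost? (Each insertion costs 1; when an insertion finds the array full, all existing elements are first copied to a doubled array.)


Insertion cost: 68393 (one per element)
Resizes occur just before inserting elements 2, 3, 5, 9, ...
Elements copied at each resize: 1 + 2 + 4 + 8 + 16 + 32 + 64 + 128 + 256 + 512 + 1024 + 2048 + 4096 + 8192 + 16384 + 32768 + 65536
Sum of copies = 131071 (geometric series: 2^k - 1)
Total = 68393 + 131071 = 199464


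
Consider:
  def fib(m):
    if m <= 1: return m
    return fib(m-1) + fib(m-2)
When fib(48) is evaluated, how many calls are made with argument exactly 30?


Let N(m) = number of times fib(m) is called while evaluating fib(48).
N(48) = 1 (the initial call).
N(47) = 1 (only fib(48) calls it).
For 1 <= m <= 46: fib(m) is called by fib(m+1) and fib(m+2), so
  N(m) = N(m+1) + N(m+2).
fib(0) is called only by fib(2), so N(0) = N(2).
Walk down from m=48:
  N(48)=1, N(47)=1, N(46)=2, N(45)=3, N(44)=5, N(43)=8, N(42)=13, N(41)=21, N(40)=34, N(39)=55, N(38)=89, N(37)=144, N(36)=233, N(35)=377, N(34)=610, N(33)=987, N(32)=1597, N(31)=2584, N(30)=4181
N(30) = 4181


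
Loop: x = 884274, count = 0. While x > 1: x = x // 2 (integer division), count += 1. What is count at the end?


The variable x halves each step:
x = 884274 -> 442137 -> 221068 -> 110534 -> 55267 -> 27633 -> 13816 -> 6908 -> 3454 -> 1727 -> 863 -> 431 -> 215 -> 107 -> 53 -> 26 -> 13 -> 6 -> 3 -> 1
Number of halvings = floor(log2(884274)) = 19


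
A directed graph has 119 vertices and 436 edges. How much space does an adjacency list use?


Adjacency list: one list head per vertex + one entry per edge
Vertex heads: 119
Edge entries: 436
Total = 119 + 436 = 555


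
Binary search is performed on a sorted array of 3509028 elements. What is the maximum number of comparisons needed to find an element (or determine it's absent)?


Binary search halves the search space each comparison:
  Step 1: search space = 3509028 -> 1754514
  Step 2: search space = 1754514 -> 877257
  Step 3: search space = 877257 -> 438628
  Step 4: search space = 438628 -> 219314
  Step 5: search space = 219314 -> 109657
  Step 6: search space = 109657 -> 54828
  Step 7: search space = 54828 -> 27414
  Step 8: search space = 27414 -> 13707
  Step 9: search space = 13707 -> 6853
  Step 10: search space = 6853 -> 3426
  Step 11: search space = 3426 -> 1713
  Step 12: search space = 1713 -> 856
  Step 13: search space = 856 -> 428
  Step 14: search space = 428 -> 214
  Step 15: search space = 214 -> 107
  Step 16: search space = 107 -> 53
  Step 17: search space = 53 -> 26
  Step 18: search space = 26 -> 13
  Step 19: search space = 13 -> 6
  Step 20: search space = 6 -> 3
  Step 21: search space = 3 -> 1
  Step 22: search space = 1 (final check)
Maximum comparisons = floor(log2(3509028)) + 1 = 21 + 1 = 22


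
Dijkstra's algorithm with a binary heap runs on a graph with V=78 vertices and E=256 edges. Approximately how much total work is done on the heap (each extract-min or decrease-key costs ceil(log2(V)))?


Dijkstra with a binary heap: each vertex is extracted once, each edge may relax once.
Each heap operation costs O(log V).
V + E = 78 + 256 = 334
ceil(log2(78)) = 7 (since 2^6 = 64 < 78 <= 128 = 2^7)
Total heap work = (V+E) * ceil(log2(V)) = 334 * 7 = 2338


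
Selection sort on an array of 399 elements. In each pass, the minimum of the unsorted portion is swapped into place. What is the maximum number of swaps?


Selection sort performs one swap per pass:
  Pass 1: find min in positions 0 to 398, swap with position 0
  Pass 2: find min in positions 1 to 398, swap with position 1
  Pass 3: find min in positions 2 to 398, swap with position 2
  Pass 4: find min in positions 3 to 398, swap with position 3
  Pass 5: find min in positions 4 to 398, swap with position 4
  ... (393 more passes)
Total passes (and swaps) = n - 1 = 399 - 1 = 398


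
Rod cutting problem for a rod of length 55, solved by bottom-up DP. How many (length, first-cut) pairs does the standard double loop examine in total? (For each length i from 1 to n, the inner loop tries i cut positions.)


For each subproblem length i = 1..55, the inner loop considers i possible first cuts.
Total = 1 + 2 + ... + 55
= 55*(55+1)/2
= 55*56/2 = 1540


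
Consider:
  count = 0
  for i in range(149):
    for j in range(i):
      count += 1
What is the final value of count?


For each i, the inner loop runs i times:
  i=0: inner runs 0 times
  i=1: inner runs 1 time
  i=2: inner runs 2 times
  i=3: inner runs 3 times
  i=4: inner runs 4 times
  i=5: inner runs 5 times
  i=6: inner runs 6 times
  i=7: inner runs 7 times
  ...
Total = 0 + 1 + 2 + ... + 148 = 149*(149-1)/2 = 11026


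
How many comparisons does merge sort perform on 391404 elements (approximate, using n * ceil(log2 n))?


Recursion depth: ceil(log2(391404)) = 19
Each recursion level merges n = 391404 elements
Total = 391404 * 19 = 7436676


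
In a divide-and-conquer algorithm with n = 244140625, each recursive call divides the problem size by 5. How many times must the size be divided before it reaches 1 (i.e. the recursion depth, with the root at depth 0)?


Number of divisions = log_5(244140625)
Sizes: 244140625 -> 48828125 -> 9765625 -> 1953125 -> 390625 -> 78125 -> 15625 -> 3125 -> 625 -> 125 -> 25 -> 5 -> 1 (12 divisions)
Recursion depth = 12


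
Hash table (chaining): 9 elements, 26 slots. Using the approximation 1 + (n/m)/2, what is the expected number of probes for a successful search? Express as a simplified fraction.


Computing expected probes:
alpha = 9/26
= 1 + alpha/2
= 1 + 9/(2*26)
= (2*26 + 9) / (2*26)
= 61/52


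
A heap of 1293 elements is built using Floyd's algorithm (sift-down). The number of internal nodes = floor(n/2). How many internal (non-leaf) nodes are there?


Leaf nodes occupy roughly half the array.
Sift-down is called for each internal node, starting from the last one.
Internal nodes = floor(n/2) = floor(1293/2) = 646


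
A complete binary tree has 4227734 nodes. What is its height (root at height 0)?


In a complete binary tree, level k holds nodes 2^k .. 2^(k+1)-1 (1-indexed).
Height = floor(log2(n)) = floor(log2(4227734)) = 22
Check: 2^22 = 4194304 <= 4227734 < 8388608 = 2^23


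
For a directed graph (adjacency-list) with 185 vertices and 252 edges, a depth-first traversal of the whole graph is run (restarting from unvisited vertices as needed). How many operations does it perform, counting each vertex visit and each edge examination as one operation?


A full DFS traversal visits each vertex once and examines each edge once.
V = 185
E = 252
Sum = 185 + 252 = 437


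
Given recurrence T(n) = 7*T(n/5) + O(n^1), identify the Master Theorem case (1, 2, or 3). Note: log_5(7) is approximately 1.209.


Master Theorem parameters: a=7, b=5, c=1
log_b(a) = 1.209
Compare b^c with a: 5^1 = 5 < 7, so c < log_b(a).
Comparing c=1 vs log_b(a)=1.209:
1 < 1.209 => Case 1
Result: T(n) = O(n^(log_5 7)) ~ O(n^1.209)
Master Theorem case = 1


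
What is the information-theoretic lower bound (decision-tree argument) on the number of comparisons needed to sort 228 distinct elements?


A binary decision tree of height h has at most 2^h leaves and needs at least n! of them, so h >= ceil(log2(n!)).
228! is far too large to multiply out, so use Stirling's series:
  ln(n!) ~ n ln n - n + (1/2) ln(2 pi n) + 1/(12n)  (error below 1/(360 n^3), negligible here)
  ln(228) = 5.4293456
  n ln n = 228 * 5.4293456 = 1237.8908
  (1/2) ln(2 pi * 228) = (1/2) ln(1432.5663) = 3.6336
  1/(12*228) = 0.0004
  ln(228!) ~ 1237.8908 - 228 + 3.6336 + 0.0004 = 1013.5248
Convert to base 2: log2(228!) = 1013.5248 / ln 2 = 1013.5248 / 0.69314718 = 1462.2072
ceil(1462.2072) = 1463


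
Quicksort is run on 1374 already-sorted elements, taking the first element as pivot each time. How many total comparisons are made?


Sum of comparisons per partition:
1373 + 1372 + ... + 1 + 0
= 1374 * (1374 - 1) / 2
= 1374 * 1373 / 2
= 943251


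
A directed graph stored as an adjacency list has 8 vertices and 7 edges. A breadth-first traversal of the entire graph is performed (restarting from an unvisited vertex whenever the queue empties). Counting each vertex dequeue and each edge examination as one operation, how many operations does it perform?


A full BFS traversal dequeues each vertex once and examines each edge once.
Vertex visits: 8
Edge visits: 7
V + E = 8 + 7 = 15


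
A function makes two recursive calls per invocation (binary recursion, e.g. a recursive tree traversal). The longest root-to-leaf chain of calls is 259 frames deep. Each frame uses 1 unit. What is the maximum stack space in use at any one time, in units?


Binary recursion: the two calls run one after the other, so only one root-to-leaf chain of frames is on the stack at a time.
Maximum depth (longest chain) = 259 frames
Each frame = 1 unit
Max stack space = 259 * 1 = 259


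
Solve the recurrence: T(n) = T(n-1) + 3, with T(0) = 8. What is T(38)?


Unrolling the recurrence:
T(38) = T(37) + 3
       = T(36) + 3 + 3
       = T(35) + 3*3
       ...
       = T(0) + 3*38
       = 8 + 114 = 122


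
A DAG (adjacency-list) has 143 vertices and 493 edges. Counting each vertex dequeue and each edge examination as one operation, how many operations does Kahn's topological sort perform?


V = 143 (vertex processing)
E = 493 (edge processing)
V + E = 143 + 493 = 636


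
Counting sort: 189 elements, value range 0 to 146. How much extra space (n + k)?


n = 189 (output array)
k = 147 (count array for 147 distinct values)
Extra space = 189 + 147 = 336


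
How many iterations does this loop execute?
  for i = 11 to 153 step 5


The loop variable i takes values starting at 11 and increments by 5 each iteration.
Sequence: i = 11, 16, 21, 26, 31, 36, 41, 46, 51, ...
The upper bound 153 is inclusive, so the count is floor((last - first) / step) + 1:
floor((153 - 11) / 5) + 1 = floor(142/5) + 1 = 28 + 1 = 29


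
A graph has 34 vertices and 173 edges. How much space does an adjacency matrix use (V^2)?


Adjacency matrix: V x V grid of entries
Space = V^2 = 34^2 = 34 * 34 = 1156


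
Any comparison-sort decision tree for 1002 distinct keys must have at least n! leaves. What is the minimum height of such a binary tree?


A binary decision tree of height h has at most 2^h leaves and needs at least n! of them, so h >= ceil(log2(n!)).
1002! is far too large to multiply out, so use Stirling's series:
  ln(n!) ~ n ln n - n + (1/2) ln(2 pi n) + 1/(12n)  (error below 1/(360 n^3), negligible here)
  ln(1002) = 6.9097533
  n ln n = 1002 * 6.9097533 = 6923.5728
  (1/2) ln(2 pi * 1002) = (1/2) ln(6295.7517) = 4.3738
  1/(12*1002) = 0.0001
  ln(1002!) ~ 6923.5728 - 1002 + 4.3738 + 0.0001 = 5925.9467
Convert to base 2: log2(1002!) = 5925.9467 / ln 2 = 5925.9467 / 0.69314718 = 8549.3339
ceil(8549.3339) = 8550


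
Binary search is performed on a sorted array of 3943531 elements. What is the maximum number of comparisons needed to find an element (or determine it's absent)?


Binary search halves the search space each comparison:
  Step 1: search space = 3943531 -> 1971765
  Step 2: search space = 1971765 -> 985882
  Step 3: search space = 985882 -> 492941
  Step 4: search space = 492941 -> 246470
  Step 5: search space = 246470 -> 123235
  Step 6: search space = 123235 -> 61617
  Step 7: search space = 61617 -> 30808
  Step 8: search space = 30808 -> 15404
  Step 9: search space = 15404 -> 7702
  Step 10: search space = 7702 -> 3851
  Step 11: search space = 3851 -> 1925
  Step 12: search space = 1925 -> 962
  Step 13: search space = 962 -> 481
  Step 14: search space = 481 -> 240
  Step 15: search space = 240 -> 120
  Step 16: search space = 120 -> 60
  Step 17: search space = 60 -> 30
  Step 18: search space = 30 -> 15
  Step 19: search space = 15 -> 7
  Step 20: search space = 7 -> 3
  Step 21: search space = 3 -> 1
  Step 22: search space = 1 (final check)
Maximum comparisons = floor(log2(3943531)) + 1 = 21 + 1 = 22


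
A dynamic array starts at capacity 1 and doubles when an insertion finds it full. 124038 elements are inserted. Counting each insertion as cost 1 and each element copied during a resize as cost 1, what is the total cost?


n = 124038
Insertion costs: 124038
Resizes copy 1, 2, 4, ... up to the largest power of 2 that is <= n-1 = 124037, i.e. 65536.
Copy costs = 1 + 2 + 4 + 8 + 16 + 32 + 64 + 128 + 256 + 512 + 1024 + 2048 + 4096 + 8192 + 16384 + 32768 + 65536 = 131071
Total = 124038 + 131071 = 255109


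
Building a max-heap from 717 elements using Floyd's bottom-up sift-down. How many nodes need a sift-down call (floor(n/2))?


In a heap of 717 elements (0-indexed array):
  Last element index: 716
  Parent of last element: floor((716 - 1) / 2) = 357
  Internal nodes: indices 0 to 357
  Count = floor(717/2) = 358


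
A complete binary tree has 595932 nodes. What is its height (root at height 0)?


In a complete binary tree, level k holds nodes 2^k .. 2^(k+1)-1 (1-indexed).
Height = floor(log2(n)) = floor(log2(595932)) = 19
Check: 2^19 = 524288 <= 595932 < 1048576 = 2^20


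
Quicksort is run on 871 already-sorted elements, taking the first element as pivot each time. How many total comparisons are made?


Sum of comparisons per partition:
870 + 869 + ... + 1 + 0
= 871 * (871 - 1) / 2
= 871 * 870 / 2
= 378885


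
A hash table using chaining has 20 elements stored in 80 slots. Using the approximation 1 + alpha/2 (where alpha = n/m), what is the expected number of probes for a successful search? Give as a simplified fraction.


Load factor alpha = n/m = 20/80
Expected probes = 1 + alpha/2 = 1 + 20/(2*80)
= 1 + 20/160
= 160/160 + 20/160
= 180/160
Simplify: 9/8


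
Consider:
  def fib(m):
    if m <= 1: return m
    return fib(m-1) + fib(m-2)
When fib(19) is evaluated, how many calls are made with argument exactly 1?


Let N(m) = number of times fib(m) is called while evaluating fib(19).
N(19) = 1 (the initial call).
N(18) = 1 (only fib(19) calls it).
For 1 <= m <= 17: fib(m) is called by fib(m+1) and fib(m+2), so
  N(m) = N(m+1) + N(m+2).
fib(0) is called only by fib(2), so N(0) = N(2).
Walk down from m=19:
  N(19)=1, N(18)=1, N(17)=2, N(16)=3, N(15)=5, N(14)=8, N(13)=13, N(12)=21, N(11)=34, N(10)=55, N(9)=89, N(8)=144, N(7)=233, N(6)=377, N(5)=610, N(4)=987, N(3)=1597, N(2)=2584, N(1)=4181
N(1) = 4181


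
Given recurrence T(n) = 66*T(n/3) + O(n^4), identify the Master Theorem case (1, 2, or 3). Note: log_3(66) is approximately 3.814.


Master Theorem parameters: a=66, b=3, c=4
log_b(a) = 3.814
Compare b^c with a: 3^4 = 81 > 66, so c > log_b(a).
Comparing c=4 vs log_b(a)=3.814:
4 > 3.814 => Case 3
Result: T(n) = O(n^4)
Master Theorem case = 3


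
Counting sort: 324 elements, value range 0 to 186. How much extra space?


n = 324 (output array)
k = 187 (count array for 187 distinct values)
Extra space = 324 + 187 = 511


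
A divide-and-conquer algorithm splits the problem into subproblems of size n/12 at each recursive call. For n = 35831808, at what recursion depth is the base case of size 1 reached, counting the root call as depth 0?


At each depth, the problem size is divided by 12:
  Depth 0: problem size = 35831808
  Depth 1: problem size = 2985984
  Depth 2: problem size = 248832
  Depth 3: problem size = 20736
  Depth 4: problem size = 1728
  Depth 5: problem size = 144
  Depth 6: problem size = 12
  Depth 7: problem size = 1 (base case)
The base case is reached at depth log_12(35831808) = 7 (the tree has 8 levels counting depth 0, but the depth asked for is 7).
Recursion depth = 7


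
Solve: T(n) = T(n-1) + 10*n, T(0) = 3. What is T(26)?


Expanding the recurrence:
T(26) = T(25) + 10*26
       = T(24) + 10*25 + 10*26
       ...
       = T(0) + 10*(1 + 2 + ... + 26)
       = 3 + 10 * 26*27/2
       = 3 + 10 * 351
       = 3 + 3510 = 3513


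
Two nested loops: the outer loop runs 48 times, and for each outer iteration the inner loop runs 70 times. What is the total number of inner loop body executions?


Outer loop: 48 iterations
Inner loop: 70 iterations per outer iteration
Total = 48 * 70 = 3360


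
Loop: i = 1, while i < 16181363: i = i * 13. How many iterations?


i multiplies by 13 each step:
i = 1 -> 13 -> 169 -> 2197 -> 28561 -> 371293 -> 4826809 -> 62748517 (stop)
Iterations = ceil(log_13(16181363)) = 7


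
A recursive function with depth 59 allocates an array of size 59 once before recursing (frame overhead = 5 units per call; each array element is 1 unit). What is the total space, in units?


Array allocation: 59 units (allocated once)
Stack frames: 59 deep * 5 per frame = 295 units
Total = 59 + 295 = 354


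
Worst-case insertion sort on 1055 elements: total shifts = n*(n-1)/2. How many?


Sum of shifts = 1 + 2 + 3 + ... + 1054
= 1055 * 1054 / 2
= 1111970 / 2
= 555985


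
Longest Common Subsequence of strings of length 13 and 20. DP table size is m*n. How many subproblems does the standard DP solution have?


DP table indexed by positions in both strings.
First string: 13 positions
Second string: 20 positions
Total = 13 * 20 = 260


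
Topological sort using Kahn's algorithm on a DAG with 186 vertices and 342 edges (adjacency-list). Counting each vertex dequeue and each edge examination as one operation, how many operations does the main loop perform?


Kahn's algorithm:
  1. Compute in-degrees: O(V + E)
  2. Process queue: each vertex dequeued once (O(V))
     each edge examined once (O(E))
Total = V + E = 186 + 342 = 528


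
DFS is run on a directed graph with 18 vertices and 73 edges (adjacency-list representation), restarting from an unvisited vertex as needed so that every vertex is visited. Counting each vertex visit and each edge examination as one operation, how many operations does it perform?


A full DFS traversal processes each vertex exactly once (push/pop on stack).
Each directed edge is examined once.
V = 18, E = 73
V + E = 91


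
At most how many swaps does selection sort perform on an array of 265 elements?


Each of the 264 passes places one element in its final position.
Pass 1: swap minimum into position 0
Pass 2: swap minimum of remaining into position 1
...
Pass 264: last two elements, one swap
Maximum swaps = 265 - 1 = 264


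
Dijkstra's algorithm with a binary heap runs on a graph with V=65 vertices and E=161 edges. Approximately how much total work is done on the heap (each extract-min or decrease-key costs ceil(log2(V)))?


Dijkstra with a binary heap: each vertex is extracted once, each edge may relax once.
Each heap operation costs O(log V).
V + E = 65 + 161 = 226
ceil(log2(65)) = 7 (since 2^6 = 64 < 65 <= 128 = 2^7)
Total heap work = (V+E) * ceil(log2(V)) = 226 * 7 = 1582


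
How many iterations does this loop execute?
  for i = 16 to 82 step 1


The loop variable i takes values starting at 16 and increments by 1 each iteration.
Sequence: i = 16, 17, 18, 19, 20, 21, 22, 23, 24, ...
The upper bound 82 is inclusive, so the count is floor((last - first) / step) + 1:
floor((82 - 16) / 1) + 1 = floor(66/1) + 1 = 66 + 1 = 67


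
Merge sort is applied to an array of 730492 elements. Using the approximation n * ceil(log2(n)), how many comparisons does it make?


Merge sort divides the array into halves recursively.
Number of levels = ceil(log2(730492)) = 20
At each level, approximately n = 730492 comparisons are needed for merging.
Total comparisons ~ n * ceil(log2(n)) = 730492 * 20 = 14609840


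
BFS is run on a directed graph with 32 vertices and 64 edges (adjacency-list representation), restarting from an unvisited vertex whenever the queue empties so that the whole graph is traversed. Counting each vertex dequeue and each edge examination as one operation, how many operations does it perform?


A full BFS traversal dequeues each vertex exactly once and examines each directed edge exactly once.
V = 32 (vertex processing cost)
E = 64 (edge examination cost)
Total operations proportional to V + E = 32 + 64 = 96


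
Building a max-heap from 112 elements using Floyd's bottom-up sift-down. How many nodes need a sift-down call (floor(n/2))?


In a heap of 112 elements (0-indexed array):
  Last element index: 111
  Parent of last element: floor((111 - 1) / 2) = 55
  Internal nodes: indices 0 to 55
  Count = floor(112/2) = 56


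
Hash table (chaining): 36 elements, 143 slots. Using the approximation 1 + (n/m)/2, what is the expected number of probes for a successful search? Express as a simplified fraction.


Computing expected probes:
alpha = 36/143
= 1 + alpha/2
= 1 + 36/(2*143)
= (2*143 + 36) / (2*143)
= 322/286 = 161/143


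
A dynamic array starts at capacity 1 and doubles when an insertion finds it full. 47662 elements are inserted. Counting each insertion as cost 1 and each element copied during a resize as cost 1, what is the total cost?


n = 47662
Insertion costs: 47662
Resizes copy 1, 2, 4, ... up to the largest power of 2 that is <= n-1 = 47661, i.e. 32768.
Copy costs = 1 + 2 + 4 + 8 + 16 + 32 + 64 + 128 + 256 + 512 + 1024 + 2048 + 4096 + 8192 + 16384 + 32768 = 65535
Total = 47662 + 65535 = 113197


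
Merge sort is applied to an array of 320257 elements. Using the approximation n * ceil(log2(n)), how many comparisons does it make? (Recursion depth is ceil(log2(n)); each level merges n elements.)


Merge sort divides the array into halves recursively.
Number of levels = ceil(log2(320257)) = 19
At each level, approximately n = 320257 comparisons are needed for merging.
Total comparisons ~ n * ceil(log2(n)) = 320257 * 19 = 6084883


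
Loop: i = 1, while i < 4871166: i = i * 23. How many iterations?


i multiplies by 23 each step:
i = 1 -> 23 -> 529 -> 12167 -> 279841 -> 6436343 (stop)
Iterations = ceil(log_23(4871166)) = 5


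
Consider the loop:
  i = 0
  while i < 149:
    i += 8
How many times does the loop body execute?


Starting at i = 0, each iteration adds 8.
Iterations until i >= 149:
  Iteration 1: i = 0 -> i = 8
  Iteration 2: i = 8 -> i = 16
  Iteration 3: i = 16 -> i = 24
  Iteration 4: i = 24 -> i = 32
  Iteration 5: i = 32 -> i = 40
  Iteration 6: i = 40 -> i = 48
  Iteration 7: i = 48 -> i = 56
  Iteration 8: i = 56 -> i = 64
  ... continuing ...
Total iterations = ceil(149/8) = 19


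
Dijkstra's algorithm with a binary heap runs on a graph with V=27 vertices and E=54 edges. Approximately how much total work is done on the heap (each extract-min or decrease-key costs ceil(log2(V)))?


Dijkstra with a binary heap: each vertex is extracted once, each edge may relax once.
Each heap operation costs O(log V).
V + E = 27 + 54 = 81
ceil(log2(27)) = 5 (since 2^4 = 16 < 27 <= 32 = 2^5)
Total heap work = (V+E) * ceil(log2(V)) = 81 * 5 = 405
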